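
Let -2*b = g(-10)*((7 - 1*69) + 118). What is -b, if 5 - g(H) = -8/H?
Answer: 588/5 ≈ 117.60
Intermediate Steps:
g(H) = 5 + 8/H (g(H) = 5 - (-8)/H = 5 + 8/H)
b = -588/5 (b = -(5 + 8/(-10))*((7 - 1*69) + 118)/2 = -(5 + 8*(-1/10))*((7 - 69) + 118)/2 = -(5 - 4/5)*(-62 + 118)/2 = -21*56/10 = -1/2*1176/5 = -588/5 ≈ -117.60)
-b = -1*(-588/5) = 588/5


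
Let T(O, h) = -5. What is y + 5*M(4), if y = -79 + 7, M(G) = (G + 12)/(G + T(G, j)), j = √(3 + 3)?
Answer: -152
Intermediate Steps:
j = √6 ≈ 2.4495
M(G) = (12 + G)/(-5 + G) (M(G) = (G + 12)/(G - 5) = (12 + G)/(-5 + G))
y = -72
y + 5*M(4) = -72 + 5*((12 + 4)/(-5 + 4)) = -72 + 5*(16/(-1)) = -72 + 5*(-1*16) = -72 + 5*(-16) = -72 - 80 = -152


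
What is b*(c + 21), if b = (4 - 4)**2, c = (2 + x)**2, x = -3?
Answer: 0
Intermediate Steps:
c = 1 (c = (2 - 3)**2 = (-1)**2 = 1)
b = 0 (b = 0**2 = 0)
b*(c + 21) = 0*(1 + 21) = 0*22 = 0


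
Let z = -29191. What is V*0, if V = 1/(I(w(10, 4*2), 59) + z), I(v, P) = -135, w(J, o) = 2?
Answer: 0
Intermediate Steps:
V = -1/29326 (V = 1/(-135 - 29191) = 1/(-29326) = -1/29326 ≈ -3.4099e-5)
V*0 = -1/29326*0 = 0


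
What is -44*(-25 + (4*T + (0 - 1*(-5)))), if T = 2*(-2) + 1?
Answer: 1408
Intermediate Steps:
T = -3 (T = -4 + 1 = -3)
-44*(-25 + (4*T + (0 - 1*(-5)))) = -44*(-25 + (4*(-3) + (0 - 1*(-5)))) = -44*(-25 + (-12 + (0 + 5))) = -44*(-25 + (-12 + 5)) = -44*(-25 - 7) = -44*(-32) = 1408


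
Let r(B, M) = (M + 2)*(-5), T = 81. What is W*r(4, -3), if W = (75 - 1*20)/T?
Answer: 275/81 ≈ 3.3951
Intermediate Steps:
W = 55/81 (W = (75 - 1*20)/81 = (75 - 20)*(1/81) = 55*(1/81) = 55/81 ≈ 0.67901)
r(B, M) = -10 - 5*M (r(B, M) = (2 + M)*(-5) = -10 - 5*M)
W*r(4, -3) = 55*(-10 - 5*(-3))/81 = 55*(-10 + 15)/81 = (55/81)*5 = 275/81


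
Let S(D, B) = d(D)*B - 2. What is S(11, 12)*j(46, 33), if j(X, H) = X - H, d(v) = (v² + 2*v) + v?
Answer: 23998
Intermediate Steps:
d(v) = v² + 3*v
S(D, B) = -2 + B*D*(3 + D) (S(D, B) = (D*(3 + D))*B - 2 = B*D*(3 + D) - 2 = -2 + B*D*(3 + D))
S(11, 12)*j(46, 33) = (-2 + 12*11*(3 + 11))*(46 - 1*33) = (-2 + 12*11*14)*(46 - 33) = (-2 + 1848)*13 = 1846*13 = 23998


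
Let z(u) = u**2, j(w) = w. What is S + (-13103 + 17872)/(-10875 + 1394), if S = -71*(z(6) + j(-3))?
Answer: -1169408/499 ≈ -2343.5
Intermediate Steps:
S = -2343 (S = -71*(6**2 - 3) = -71*(36 - 3) = -71*33 = -2343)
S + (-13103 + 17872)/(-10875 + 1394) = -2343 + (-13103 + 17872)/(-10875 + 1394) = -2343 + 4769/(-9481) = -2343 + 4769*(-1/9481) = -2343 - 251/499 = -1169408/499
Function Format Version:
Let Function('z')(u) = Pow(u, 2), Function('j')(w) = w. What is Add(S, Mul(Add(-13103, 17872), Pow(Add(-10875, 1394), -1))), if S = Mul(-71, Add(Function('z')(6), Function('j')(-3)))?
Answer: Rational(-1169408, 499) ≈ -2343.5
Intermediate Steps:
S = -2343 (S = Mul(-71, Add(Pow(6, 2), -3)) = Mul(-71, Add(36, -3)) = Mul(-71, 33) = -2343)
Add(S, Mul(Add(-13103, 17872), Pow(Add(-10875, 1394), -1))) = Add(-2343, Mul(Add(-13103, 17872), Pow(Add(-10875, 1394), -1))) = Add(-2343, Mul(4769, Pow(-9481, -1))) = Add(-2343, Mul(4769, Rational(-1, 9481))) = Add(-2343, Rational(-251, 499)) = Rational(-1169408, 499)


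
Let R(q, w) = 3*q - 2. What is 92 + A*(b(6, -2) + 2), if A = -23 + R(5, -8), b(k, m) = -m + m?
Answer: 72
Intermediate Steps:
b(k, m) = 0
R(q, w) = -2 + 3*q
A = -10 (A = -23 + (-2 + 3*5) = -23 + (-2 + 15) = -23 + 13 = -10)
92 + A*(b(6, -2) + 2) = 92 - 10*(0 + 2) = 92 - 10*2 = 92 - 20 = 72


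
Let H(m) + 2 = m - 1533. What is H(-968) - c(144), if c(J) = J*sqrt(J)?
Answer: -4231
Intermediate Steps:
H(m) = -1535 + m (H(m) = -2 + (m - 1533) = -2 + (-1533 + m) = -1535 + m)
c(J) = J**(3/2)
H(-968) - c(144) = (-1535 - 968) - 144**(3/2) = -2503 - 1*1728 = -2503 - 1728 = -4231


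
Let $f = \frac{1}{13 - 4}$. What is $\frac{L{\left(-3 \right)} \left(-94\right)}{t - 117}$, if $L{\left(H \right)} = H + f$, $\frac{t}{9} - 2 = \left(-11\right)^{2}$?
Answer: $\frac{1222}{4455} \approx 0.2743$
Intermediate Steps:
$f = \frac{1}{9} \approx 0.11111$
$t = 1107$ ($t = 18 + 9 \left(-11\right)^{2} = 18 + 9 \cdot 121 = 18 + 1089 = 1107$)
$L{\left(H \right)} = \frac{1}{9} + H$ ($L{\left(H \right)} = H + \frac{1}{9} = \frac{1}{9} + H$)
$\frac{L{\left(-3 \right)} \left(-94\right)}{t - 117} = \frac{\left(\frac{1}{9} - 3\right) \left(-94\right)}{1107 - 117} = \frac{\left(- \frac{26}{9}\right) \left(-94\right)}{990} = \frac{2444}{9} \cdot \frac{1}{990} = \frac{1222}{4455}$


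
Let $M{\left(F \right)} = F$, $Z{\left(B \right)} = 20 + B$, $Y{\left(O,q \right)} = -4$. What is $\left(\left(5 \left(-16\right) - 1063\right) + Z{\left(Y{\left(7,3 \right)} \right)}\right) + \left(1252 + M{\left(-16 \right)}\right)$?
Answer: $109$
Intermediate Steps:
$\left(\left(5 \left(-16\right) - 1063\right) + Z{\left(Y{\left(7,3 \right)} \right)}\right) + \left(1252 + M{\left(-16 \right)}\right) = \left(\left(5 \left(-16\right) - 1063\right) + \left(20 - 4\right)\right) + \left(1252 - 16\right) = \left(\left(-80 - 1063\right) + 16\right) + 1236 = \left(-1143 + 16\right) + 1236 = -1127 + 1236 = 109$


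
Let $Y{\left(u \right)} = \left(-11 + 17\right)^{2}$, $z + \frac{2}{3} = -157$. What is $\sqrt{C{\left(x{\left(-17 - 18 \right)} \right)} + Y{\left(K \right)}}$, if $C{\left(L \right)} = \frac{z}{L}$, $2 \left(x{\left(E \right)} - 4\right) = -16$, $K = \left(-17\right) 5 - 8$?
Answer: $\frac{\sqrt{2715}}{6} \approx 8.6843$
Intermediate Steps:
$K = -93$ ($K = -85 - 8 = -93$)
$z = - \frac{473}{3}$ ($z = - \frac{2}{3} - 157 = - \frac{473}{3} \approx -157.67$)
$x{\left(E \right)} = -4$ ($x{\left(E \right)} = 4 + \frac{1}{2} \left(-16\right) = 4 - 8 = -4$)
$C{\left(L \right)} = - \frac{473}{3 L}$
$Y{\left(u \right)} = 36$ ($Y{\left(u \right)} = 6^{2} = 36$)
$\sqrt{C{\left(x{\left(-17 - 18 \right)} \right)} + Y{\left(K \right)}} = \sqrt{- \frac{473}{3 \left(-4\right)} + 36} = \sqrt{\left(- \frac{473}{3}\right) \left(- \frac{1}{4}\right) + 36} = \sqrt{\frac{473}{12} + 36} = \sqrt{\frac{905}{12}} = \frac{\sqrt{2715}}{6}$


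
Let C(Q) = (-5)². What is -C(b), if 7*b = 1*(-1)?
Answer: -25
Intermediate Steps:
b = -⅐ (b = (1*(-1))/7 = (⅐)*(-1) = -⅐ ≈ -0.14286)
C(Q) = 25
-C(b) = -1*25 = -25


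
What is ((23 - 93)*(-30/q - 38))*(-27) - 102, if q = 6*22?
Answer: -795867/11 ≈ -72352.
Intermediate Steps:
q = 132
((23 - 93)*(-30/q - 38))*(-27) - 102 = ((23 - 93)*(-30/132 - 38))*(-27) - 102 = -70*(-30*1/132 - 38)*(-27) - 102 = -70*(-5/22 - 38)*(-27) - 102 = -70*(-841/22)*(-27) - 102 = (29435/11)*(-27) - 102 = -794745/11 - 102 = -795867/11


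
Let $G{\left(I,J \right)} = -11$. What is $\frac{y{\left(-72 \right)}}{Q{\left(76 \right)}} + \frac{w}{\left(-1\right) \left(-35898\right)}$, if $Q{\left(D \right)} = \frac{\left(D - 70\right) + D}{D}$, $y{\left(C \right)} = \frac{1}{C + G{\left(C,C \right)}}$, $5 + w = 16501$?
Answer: $\frac{27385882}{61080447} \approx 0.44836$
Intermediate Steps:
$w = 16496$ ($w = -5 + 16501 = 16496$)
$y{\left(C \right)} = \frac{1}{-11 + C}$ ($y{\left(C \right)} = \frac{1}{C - 11} = \frac{1}{-11 + C}$)
$Q{\left(D \right)} = \frac{-70 + 2 D}{D}$ ($Q{\left(D \right)} = \frac{\left(-70 + D\right) + D}{D} = \frac{-70 + 2 D}{D}$)
$\frac{y{\left(-72 \right)}}{Q{\left(76 \right)}} + \frac{w}{\left(-1\right) \left(-35898\right)} = \frac{1}{\left(-11 - 72\right) \left(2 - \frac{70}{76}\right)} + \frac{16496}{\left(-1\right) \left(-35898\right)} = \frac{1}{\left(-83\right) \left(2 - \frac{35}{38}\right)} + \frac{16496}{35898} = - \frac{1}{83 \left(2 - \frac{35}{38}\right)} + 16496 \cdot \frac{1}{35898} = - \frac{1}{83 \cdot \frac{41}{38}} + \frac{8248}{17949} = \left(- \frac{1}{83}\right) \frac{38}{41} + \frac{8248}{17949} = - \frac{38}{3403} + \frac{8248}{17949} = \frac{27385882}{61080447}$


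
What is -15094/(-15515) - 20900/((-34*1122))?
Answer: 20456123/13451505 ≈ 1.5207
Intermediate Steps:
-15094/(-15515) - 20900/((-34*1122)) = -15094*(-1/15515) - 20900/(-38148) = 15094/15515 - 20900*(-1/38148) = 15094/15515 + 475/867 = 20456123/13451505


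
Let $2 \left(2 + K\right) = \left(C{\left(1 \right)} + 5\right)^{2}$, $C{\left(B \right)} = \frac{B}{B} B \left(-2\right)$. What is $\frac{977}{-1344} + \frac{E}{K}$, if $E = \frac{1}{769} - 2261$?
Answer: $- \frac{4677403669}{5167680} \approx -905.13$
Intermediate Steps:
$C{\left(B \right)} = - 2 B$ ($C{\left(B \right)} = 1 B \left(-2\right) = B \left(-2\right) = - 2 B$)
$E = - \frac{1738708}{769}$ ($E = \frac{1}{769} - 2261 = - \frac{1738708}{769} \approx -2261.0$)
$K = \frac{5}{2}$ ($K = -2 + \frac{\left(\left(-2\right) 1 + 5\right)^{2}}{2} = -2 + \frac{\left(-2 + 5\right)^{2}}{2} = -2 + \frac{3^{2}}{2} = -2 + \frac{1}{2} \cdot 9 = -2 + \frac{9}{2} = \frac{5}{2} \approx 2.5$)
$\frac{977}{-1344} + \frac{E}{K} = \frac{977}{-1344} - \frac{1738708}{769 \cdot \frac{5}{2}} = 977 \left(- \frac{1}{1344}\right) - \frac{3477416}{3845} = - \frac{977}{1344} - \frac{3477416}{3845} = - \frac{4677403669}{5167680}$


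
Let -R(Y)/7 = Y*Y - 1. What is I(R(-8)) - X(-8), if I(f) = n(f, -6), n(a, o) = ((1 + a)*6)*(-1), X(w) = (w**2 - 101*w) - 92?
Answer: 1860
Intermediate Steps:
R(Y) = 7 - 7*Y**2 (R(Y) = -7*(Y*Y - 1) = -7*(Y**2 - 1) = -7*(-1 + Y**2) = 7 - 7*Y**2)
X(w) = -92 + w**2 - 101*w
n(a, o) = -6 - 6*a (n(a, o) = (6 + 6*a)*(-1) = -6 - 6*a)
I(f) = -6 - 6*f
I(R(-8)) - X(-8) = (-6 - 6*(7 - 7*(-8)**2)) - (-92 + (-8)**2 - 101*(-8)) = (-6 - 6*(7 - 7*64)) - (-92 + 64 + 808) = (-6 - 6*(7 - 448)) - 1*780 = (-6 - 6*(-441)) - 780 = (-6 + 2646) - 780 = 2640 - 780 = 1860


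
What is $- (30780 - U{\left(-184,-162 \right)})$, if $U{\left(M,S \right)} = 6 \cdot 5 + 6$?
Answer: $-30744$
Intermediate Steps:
$U{\left(M,S \right)} = 36$ ($U{\left(M,S \right)} = 30 + 6 = 36$)
$- (30780 - U{\left(-184,-162 \right)}) = - (30780 - 36) = \left(-1\right) 30744 = -30744$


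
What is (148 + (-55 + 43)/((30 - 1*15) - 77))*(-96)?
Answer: -441024/31 ≈ -14227.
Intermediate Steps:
(148 + (-55 + 43)/((30 - 1*15) - 77))*(-96) = (148 - 12/((30 - 15) - 77))*(-96) = (148 - 12/(15 - 77))*(-96) = (148 - 12/(-62))*(-96) = (148 - 12*(-1/62))*(-96) = (148 + 6/31)*(-96) = (4594/31)*(-96) = -441024/31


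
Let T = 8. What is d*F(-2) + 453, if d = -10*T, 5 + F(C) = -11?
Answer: 1733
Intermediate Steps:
F(C) = -16 (F(C) = -5 - 11 = -16)
d = -80 (d = -10*8 = -80)
d*F(-2) + 453 = -80*(-16) + 453 = 1280 + 453 = 1733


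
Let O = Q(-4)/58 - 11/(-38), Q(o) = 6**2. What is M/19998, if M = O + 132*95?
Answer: 13820083/22037796 ≈ 0.62711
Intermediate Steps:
Q(o) = 36
O = 1003/1102 (O = 36/58 - 11/(-38) = 36*(1/58) - 11*(-1/38) = 18/29 + 11/38 = 1003/1102 ≈ 0.91016)
M = 13820083/1102 (M = 1003/1102 + 132*95 = 1003/1102 + 12540 = 13820083/1102 ≈ 12541.)
M/19998 = (13820083/1102)/19998 = (13820083/1102)*(1/19998) = 13820083/22037796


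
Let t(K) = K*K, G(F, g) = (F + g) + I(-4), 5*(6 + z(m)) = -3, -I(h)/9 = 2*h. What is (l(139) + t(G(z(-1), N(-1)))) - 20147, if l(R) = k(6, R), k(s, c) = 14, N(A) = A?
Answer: -399641/25 ≈ -15986.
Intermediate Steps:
I(h) = -18*h
l(R) = 14
z(m) = -33/5 (z(m) = -6 + (1/5)*(-3) = -6 - 3/5 = -33/5)
G(F, g) = 72 + F + g (G(F, g) = (F + g) - 18*(-4) = (F + g) + 72 = 72 + F + g)
t(K) = K**2
(l(139) + t(G(z(-1), N(-1)))) - 20147 = (14 + (72 - 33/5 - 1)**2) - 20147 = (14 + (322/5)**2) - 20147 = (14 + 103684/25) - 20147 = 104034/25 - 20147 = -399641/25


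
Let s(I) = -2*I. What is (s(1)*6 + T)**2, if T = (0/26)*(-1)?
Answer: 144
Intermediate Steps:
T = 0 (T = (0*(1/26))*(-1) = 0*(-1) = 0)
(s(1)*6 + T)**2 = (-2*1*6 + 0)**2 = (-2*6 + 0)**2 = (-12 + 0)**2 = (-12)**2 = 144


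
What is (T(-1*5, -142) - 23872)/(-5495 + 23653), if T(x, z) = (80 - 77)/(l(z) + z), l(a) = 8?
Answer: -3198851/2433172 ≈ -1.3147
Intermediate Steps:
T(x, z) = 3/(8 + z) (T(x, z) = (80 - 77)/(8 + z) = 3/(8 + z))
(T(-1*5, -142) - 23872)/(-5495 + 23653) = (3/(8 - 142) - 23872)/(-5495 + 23653) = (3/(-134) - 23872)/18158 = (3*(-1/134) - 23872)*(1/18158) = (-3/134 - 23872)*(1/18158) = -3198851/134*1/18158 = -3198851/2433172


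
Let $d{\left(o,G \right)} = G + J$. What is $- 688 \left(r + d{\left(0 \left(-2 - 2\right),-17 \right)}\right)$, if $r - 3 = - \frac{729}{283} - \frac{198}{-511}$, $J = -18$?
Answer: $\frac{3401541488}{144613} \approx 23522.0$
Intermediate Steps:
$d{\left(o,G \right)} = -18 + G$ ($d{\left(o,G \right)} = G - 18 = -18 + G$)
$r = \frac{117354}{144613}$ ($r = 3 - \left(- \frac{198}{511} + \frac{729}{283}\right) = 3 - \frac{316485}{144613} = \frac{117354}{144613} \approx 0.8115$)
$- 688 \left(r + d{\left(0 \left(-2 - 2\right),-17 \right)}\right) = - 688 \left(\frac{117354}{144613} - 35\right) = \left(-688\right) \left(- \frac{4944101}{144613}\right) = \frac{3401541488}{144613}$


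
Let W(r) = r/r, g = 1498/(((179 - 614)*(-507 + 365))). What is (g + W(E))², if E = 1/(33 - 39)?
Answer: 1000709956/953883225 ≈ 1.0491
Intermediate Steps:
g = 749/30885 (g = 1498/((-435*(-142))) = 1498/61770 = 1498*(1/61770) = 749/30885 ≈ 0.024251)
E = -⅙ (E = 1/(-6) = -⅙ ≈ -0.16667)
W(r) = 1
(g + W(E))² = (749/30885 + 1)² = (31634/30885)² = 1000709956/953883225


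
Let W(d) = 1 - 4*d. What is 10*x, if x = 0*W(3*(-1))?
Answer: 0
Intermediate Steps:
x = 0 (x = 0*(1 - 12*(-1)) = 0*(1 - 4*(-3)) = 0*(1 + 12) = 0*13 = 0)
10*x = 10*0 = 0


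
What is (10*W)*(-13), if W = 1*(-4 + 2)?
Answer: 260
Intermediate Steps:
W = -2 (W = 1*(-2) = -2)
(10*W)*(-13) = (10*(-2))*(-13) = -20*(-13) = 260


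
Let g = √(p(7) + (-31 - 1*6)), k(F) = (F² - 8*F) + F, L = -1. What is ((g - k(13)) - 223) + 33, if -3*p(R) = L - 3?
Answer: -268 + I*√321/3 ≈ -268.0 + 5.9722*I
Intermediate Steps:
k(F) = F² - 7*F
p(R) = 4/3 (p(R) = -(-1 - 3)/3 = -⅓*(-4) = 4/3)
g = I*√321/3 (g = √(4/3 + (-31 - 1*6)) = √(4/3 + (-31 - 6)) = √(4/3 - 37) = √(-107/3) = I*√321/3 ≈ 5.9722*I)
((g - k(13)) - 223) + 33 = ((I*√321/3 - 13*(-7 + 13)) - 223) + 33 = ((I*√321/3 - 13*6) - 223) + 33 = ((I*√321/3 - 1*78) - 223) + 33 = ((I*√321/3 - 78) - 223) + 33 = ((-78 + I*√321/3) - 223) + 33 = (-301 + I*√321/3) + 33 = -268 + I*√321/3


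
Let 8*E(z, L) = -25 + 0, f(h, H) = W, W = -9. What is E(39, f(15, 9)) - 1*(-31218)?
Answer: 249719/8 ≈ 31215.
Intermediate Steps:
f(h, H) = -9
E(z, L) = -25/8 (E(z, L) = (-25 + 0)/8 = (⅛)*(-25) = -25/8)
E(39, f(15, 9)) - 1*(-31218) = -25/8 - 1*(-31218) = -25/8 + 31218 = 249719/8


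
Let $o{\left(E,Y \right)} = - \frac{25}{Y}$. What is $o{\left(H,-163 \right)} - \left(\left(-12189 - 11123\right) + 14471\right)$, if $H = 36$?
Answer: $\frac{1441108}{163} \approx 8841.2$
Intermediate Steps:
$o{\left(H,-163 \right)} - \left(\left(-12189 - 11123\right) + 14471\right) = - \frac{25}{-163} - \left(\left(-12189 - 11123\right) + 14471\right) = \left(-25\right) \left(- \frac{1}{163}\right) - \left(-23312 + 14471\right) = \frac{25}{163} - -8841 = \frac{25}{163} + 8841 = \frac{1441108}{163}$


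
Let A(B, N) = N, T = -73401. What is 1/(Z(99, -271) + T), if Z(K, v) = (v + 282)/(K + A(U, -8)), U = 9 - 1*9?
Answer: -91/6679480 ≈ -1.3624e-5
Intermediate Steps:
U = 0 (U = 9 - 9 = 0)
Z(K, v) = (282 + v)/(-8 + K) (Z(K, v) = (v + 282)/(K - 8) = (282 + v)/(-8 + K))
1/(Z(99, -271) + T) = 1/((282 - 271)/(-8 + 99) - 73401) = 1/(11/91 - 73401) = 1/(-6679480/91) = -91/6679480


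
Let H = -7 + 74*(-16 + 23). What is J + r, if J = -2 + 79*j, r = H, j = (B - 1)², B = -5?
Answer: 3353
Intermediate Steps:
j = 36 (j = (-5 - 1)² = (-6)² = 36)
H = 511 (H = -7 + 74*7 = -7 + 518 = 511)
r = 511
J = 2842 (J = -2 + 79*36 = -2 + 2844 = 2842)
J + r = 2842 + 511 = 3353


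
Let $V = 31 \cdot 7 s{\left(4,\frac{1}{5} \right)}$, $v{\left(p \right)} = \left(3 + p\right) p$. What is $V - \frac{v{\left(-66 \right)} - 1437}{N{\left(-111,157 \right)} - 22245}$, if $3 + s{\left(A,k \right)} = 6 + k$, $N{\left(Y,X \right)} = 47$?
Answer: $\frac{77085061}{110990} \approx 694.52$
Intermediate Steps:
$v{\left(p \right)} = p \left(3 + p\right)$
$s{\left(A,k \right)} = 3 + k$ ($s{\left(A,k \right)} = -3 + \left(6 + k\right) = 3 + k$)
$V = \frac{3472}{5}$ ($V = 31 \cdot 7 \left(3 + \frac{1}{5}\right) = 217 \left(3 + \frac{1}{5}\right) = 217 \cdot \frac{16}{5} = \frac{3472}{5} \approx 694.4$)
$V - \frac{v{\left(-66 \right)} - 1437}{N{\left(-111,157 \right)} - 22245} = \frac{3472}{5} - \frac{- 66 \left(3 - 66\right) - 1437}{47 - 22245} = \frac{3472}{5} - \frac{\left(-66\right) \left(-63\right) - 1437}{-22198} = \frac{3472}{5} - \left(4158 - 1437\right) \left(- \frac{1}{22198}\right) = \frac{3472}{5} - 2721 \left(- \frac{1}{22198}\right) = \frac{3472}{5} - - \frac{2721}{22198} = \frac{3472}{5} + \frac{2721}{22198} = \frac{77085061}{110990}$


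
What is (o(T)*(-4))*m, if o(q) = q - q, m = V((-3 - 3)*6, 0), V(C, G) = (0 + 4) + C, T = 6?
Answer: 0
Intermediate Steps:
V(C, G) = 4 + C
m = -32 (m = 4 + (-3 - 3)*6 = 4 - 6*6 = 4 - 36 = -32)
o(q) = 0
(o(T)*(-4))*m = (0*(-4))*(-32) = 0*(-32) = 0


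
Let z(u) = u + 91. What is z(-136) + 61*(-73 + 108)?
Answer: 2090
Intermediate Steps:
z(u) = 91 + u
z(-136) + 61*(-73 + 108) = (91 - 136) + 61*(-73 + 108) = -45 + 61*35 = -45 + 2135 = 2090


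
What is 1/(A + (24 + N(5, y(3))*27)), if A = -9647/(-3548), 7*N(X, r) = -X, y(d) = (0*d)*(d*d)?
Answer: 24836/184613 ≈ 0.13453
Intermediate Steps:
y(d) = 0 (y(d) = 0*d² = 0)
N(X, r) = -X/7 (N(X, r) = (-X)/7 = -X/7)
A = 9647/3548 (A = -9647*(-1/3548) = 9647/3548 ≈ 2.7190)
1/(A + (24 + N(5, y(3))*27)) = 1/(9647/3548 + (24 - ⅐*5*27)) = 1/(9647/3548 + (24 - 5/7*27)) = 1/(9647/3548 + (24 - 135/7)) = 1/(9647/3548 + 33/7) = 1/(184613/24836) = 24836/184613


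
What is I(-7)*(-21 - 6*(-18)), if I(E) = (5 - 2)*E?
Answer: -1827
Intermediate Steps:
I(E) = 3*E
I(-7)*(-21 - 6*(-18)) = (3*(-7))*(-21 - 6*(-18)) = -21*(-21 + 108) = -21*87 = -1827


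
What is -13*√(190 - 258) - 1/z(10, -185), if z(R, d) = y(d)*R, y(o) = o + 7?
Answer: 1/1780 - 26*I*√17 ≈ 0.0005618 - 107.2*I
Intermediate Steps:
y(o) = 7 + o
z(R, d) = R*(7 + d) (z(R, d) = (7 + d)*R = R*(7 + d))
-13*√(190 - 258) - 1/z(10, -185) = -13*√(190 - 258) - 1/(10*(7 - 185)) = -26*I*√17 - 1/(10*(-178)) = -26*I*√17 - 1/(-1780) = -26*I*√17 - 1*(-1/1780) = -26*I*√17 + 1/1780 = 1/1780 - 26*I*√17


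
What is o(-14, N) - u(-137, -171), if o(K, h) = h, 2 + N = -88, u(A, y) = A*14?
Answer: 1828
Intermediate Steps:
u(A, y) = 14*A
N = -90 (N = -2 - 88 = -90)
o(-14, N) - u(-137, -171) = -90 - 14*(-137) = -90 - 1*(-1918) = -90 + 1918 = 1828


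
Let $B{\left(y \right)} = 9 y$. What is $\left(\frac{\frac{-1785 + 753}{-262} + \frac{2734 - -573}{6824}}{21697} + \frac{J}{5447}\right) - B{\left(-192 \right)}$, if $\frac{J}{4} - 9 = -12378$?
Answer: $\frac{13969438251909859}{8126883343592} \approx 1718.9$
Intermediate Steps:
$J = -49476$ ($J = 36 + 4 \left(-12378\right) = 36 - 49512 = -49476$)
$\left(\frac{\frac{-1785 + 753}{-262} + \frac{2734 - -573}{6824}}{21697} + \frac{J}{5447}\right) - B{\left(-192 \right)} = \left(\frac{\frac{-1785 + 753}{-262} + \frac{2734 - -573}{6824}}{21697} - \frac{49476}{5447}\right) - 9 \left(-192\right) = \left(\left(\left(-1032\right) \left(- \frac{1}{262}\right) + \left(2734 + 573\right) \frac{1}{6824}\right) \frac{1}{21697} - \frac{49476}{5447}\right) - -1728 = \left(\left(\frac{516}{131} + 3307 \cdot \frac{1}{6824}\right) \frac{1}{21697} - \frac{49476}{5447}\right) + 1728 = \left(\left(\frac{516}{131} + \frac{3307}{6824}\right) \frac{1}{21697} - \frac{49476}{5447}\right) + 1728 = \left(\frac{3954401}{893944} \cdot \frac{1}{21697} - \frac{49476}{5447}\right) + 1728 = \left(\frac{3954401}{19395902968} - \frac{49476}{5447}\right) + 1728 = - \frac{73816165817117}{8126883343592} + 1728 = \frac{13969438251909859}{8126883343592}$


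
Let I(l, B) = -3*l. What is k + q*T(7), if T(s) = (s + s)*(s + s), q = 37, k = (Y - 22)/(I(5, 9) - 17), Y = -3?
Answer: 232089/32 ≈ 7252.8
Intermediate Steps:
k = 25/32 (k = (-3 - 22)/(-3*5 - 17) = -25/(-15 - 17) = -25/(-32) = -25*(-1/32) = 25/32 ≈ 0.78125)
T(s) = 4*s² (T(s) = (2*s)*(2*s) = 4*s²)
k + q*T(7) = 25/32 + 37*(4*7²) = 25/32 + 37*(4*49) = 25/32 + 37*196 = 25/32 + 7252 = 232089/32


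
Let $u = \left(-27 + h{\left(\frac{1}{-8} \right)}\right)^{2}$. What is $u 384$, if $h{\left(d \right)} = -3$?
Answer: $345600$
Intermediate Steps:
$u = 900$ ($u = \left(-27 - 3\right)^{2} = \left(-30\right)^{2} = 900$)
$u 384 = 900 \cdot 384 = 345600$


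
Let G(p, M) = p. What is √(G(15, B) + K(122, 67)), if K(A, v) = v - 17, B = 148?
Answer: √65 ≈ 8.0623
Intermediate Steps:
K(A, v) = -17 + v
√(G(15, B) + K(122, 67)) = √(15 + (-17 + 67)) = √(15 + 50) = √65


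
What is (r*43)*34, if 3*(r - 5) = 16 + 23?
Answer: 26316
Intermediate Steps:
r = 18 (r = 5 + (16 + 23)/3 = 5 + (1/3)*39 = 5 + 13 = 18)
(r*43)*34 = (18*43)*34 = 774*34 = 26316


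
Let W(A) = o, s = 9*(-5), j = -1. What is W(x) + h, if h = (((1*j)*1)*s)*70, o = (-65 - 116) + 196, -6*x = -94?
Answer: 3165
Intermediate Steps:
s = -45
x = 47/3 (x = -1/6*(-94) = 47/3 ≈ 15.667)
o = 15 (o = -181 + 196 = 15)
W(A) = 15
h = 3150 (h = (((1*(-1))*1)*(-45))*70 = (-1*1*(-45))*70 = -1*(-45)*70 = 45*70 = 3150)
W(x) + h = 15 + 3150 = 3165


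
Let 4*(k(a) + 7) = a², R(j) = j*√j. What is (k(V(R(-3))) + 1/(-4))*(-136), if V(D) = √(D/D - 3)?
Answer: 1054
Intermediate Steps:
R(j) = j^(3/2)
V(D) = I*√2 (V(D) = √(1 - 3) = √(-2) = I*√2)
k(a) = -7 + a²/4
(k(V(R(-3))) + 1/(-4))*(-136) = ((-7 + (I*√2)²/4) + 1/(-4))*(-136) = ((-7 + (¼)*(-2)) - ¼)*(-136) = ((-7 - ½) - ¼)*(-136) = (-15/2 - ¼)*(-136) = -31/4*(-136) = 1054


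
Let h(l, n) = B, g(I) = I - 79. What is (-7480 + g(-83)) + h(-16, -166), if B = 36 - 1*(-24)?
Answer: -7582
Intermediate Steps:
g(I) = -79 + I
B = 60 (B = 36 + 24 = 60)
h(l, n) = 60
(-7480 + g(-83)) + h(-16, -166) = (-7480 + (-79 - 83)) + 60 = (-7480 - 162) + 60 = -7642 + 60 = -7582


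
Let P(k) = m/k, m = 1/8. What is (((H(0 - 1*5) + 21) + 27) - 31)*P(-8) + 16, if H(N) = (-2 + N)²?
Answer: 479/32 ≈ 14.969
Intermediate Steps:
m = ⅛ ≈ 0.12500
P(k) = 1/(8*k)
(((H(0 - 1*5) + 21) + 27) - 31)*P(-8) + 16 = ((((-2 + (0 - 1*5))² + 21) + 27) - 31)*((⅛)/(-8)) + 16 = ((((-2 + (0 - 5))² + 21) + 27) - 31)*((⅛)*(-⅛)) + 16 = ((((-2 - 5)² + 21) + 27) - 31)*(-1/64) + 16 = ((((-7)² + 21) + 27) - 31)*(-1/64) + 16 = (((49 + 21) + 27) - 31)*(-1/64) + 16 = ((70 + 27) - 31)*(-1/64) + 16 = (97 - 31)*(-1/64) + 16 = 66*(-1/64) + 16 = -33/32 + 16 = 479/32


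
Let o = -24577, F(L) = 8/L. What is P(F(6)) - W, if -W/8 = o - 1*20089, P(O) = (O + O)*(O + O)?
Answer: -3215888/9 ≈ -3.5732e+5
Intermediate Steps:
P(O) = 4*O**2 (P(O) = (2*O)*(2*O) = 4*O**2)
W = 357328 (W = -8*(-24577 - 1*20089) = -8*(-24577 - 20089) = -8*(-44666) = 357328)
P(F(6)) - W = 4*(8/6)**2 - 1*357328 = 4*(8*(1/6))**2 - 357328 = 4*(4/3)**2 - 357328 = 4*(16/9) - 357328 = 64/9 - 357328 = -3215888/9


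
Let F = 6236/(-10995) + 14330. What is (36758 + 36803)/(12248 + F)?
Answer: 808803195/292218874 ≈ 2.7678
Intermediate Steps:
F = 157552114/10995 (F = 6236*(-1/10995) + 14330 = -6236/10995 + 14330 = 157552114/10995 ≈ 14329.)
(36758 + 36803)/(12248 + F) = (36758 + 36803)/(12248 + 157552114/10995) = 73561/(292218874/10995) = 73561*(10995/292218874) = 808803195/292218874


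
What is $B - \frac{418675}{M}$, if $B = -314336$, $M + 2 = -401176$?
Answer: $- \frac{126104269133}{401178} \approx -3.1434 \cdot 10^{5}$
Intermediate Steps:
$M = -401178$ ($M = -2 - 401176 = -401178$)
$B - \frac{418675}{M} = -314336 - \frac{418675}{-401178} = -314336 - - \frac{418675}{401178} = -314336 + \frac{418675}{401178} = - \frac{126104269133}{401178}$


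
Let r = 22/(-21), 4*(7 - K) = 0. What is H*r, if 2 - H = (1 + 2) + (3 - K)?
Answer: -22/7 ≈ -3.1429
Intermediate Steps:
K = 7 (K = 7 - 1/4*0 = 7 + 0 = 7)
r = -22/21 (r = 22*(-1/21) = -22/21 ≈ -1.0476)
H = 3 (H = 2 - ((1 + 2) + (3 - 1*7)) = 2 - (3 + (3 - 7)) = 2 - (3 - 4) = 2 - 1*(-1) = 2 + 1 = 3)
H*r = 3*(-22/21) = -22/7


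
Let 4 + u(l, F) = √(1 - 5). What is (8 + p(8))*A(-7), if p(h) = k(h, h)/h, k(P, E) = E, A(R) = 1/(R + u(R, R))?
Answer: -99/125 - 18*I/125 ≈ -0.792 - 0.144*I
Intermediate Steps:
u(l, F) = -4 + 2*I (u(l, F) = -4 + √(1 - 5) = -4 + √(-4) = -4 + 2*I)
A(R) = 1/(-4 + R + 2*I) (A(R) = 1/(R + (-4 + 2*I)) = 1/(-4 + R + 2*I))
p(h) = 1 (p(h) = h/h = 1)
(8 + p(8))*A(-7) = (8 + 1)/(-4 - 7 + 2*I) = 9/(-11 + 2*I) = 9*((-11 - 2*I)/125) = 9*(-11 - 2*I)/125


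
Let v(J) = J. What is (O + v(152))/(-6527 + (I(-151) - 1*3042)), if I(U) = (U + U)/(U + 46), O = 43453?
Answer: -4578525/1004443 ≈ -4.5583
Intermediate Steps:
I(U) = 2*U/(46 + U) (I(U) = (2*U)/(46 + U) = 2*U/(46 + U))
(O + v(152))/(-6527 + (I(-151) - 1*3042)) = (43453 + 152)/(-6527 + (2*(-151)/(46 - 151) - 1*3042)) = 43605/(-6527 + (2*(-151)/(-105) - 3042)) = 43605/(-6527 + (2*(-151)*(-1/105) - 3042)) = 43605/(-6527 + (302/105 - 3042)) = 43605/(-6527 - 319108/105) = 43605/(-1004443/105) = 43605*(-105/1004443) = -4578525/1004443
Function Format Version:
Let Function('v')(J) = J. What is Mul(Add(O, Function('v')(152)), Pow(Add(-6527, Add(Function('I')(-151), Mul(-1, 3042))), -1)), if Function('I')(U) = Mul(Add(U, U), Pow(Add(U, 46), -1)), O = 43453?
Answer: Rational(-4578525, 1004443) ≈ -4.5583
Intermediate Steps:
Function('I')(U) = Mul(2, U, Pow(Add(46, U), -1)) (Function('I')(U) = Mul(Mul(2, U), Pow(Add(46, U), -1)) = Mul(2, U, Pow(Add(46, U), -1)))
Mul(Add(O, Function('v')(152)), Pow(Add(-6527, Add(Function('I')(-151), Mul(-1, 3042))), -1)) = Mul(Add(43453, 152), Pow(Add(-6527, Add(Mul(2, -151, Pow(Add(46, -151), -1)), Mul(-1, 3042))), -1)) = Mul(43605, Pow(Add(-6527, Add(Mul(2, -151, Pow(-105, -1)), -3042)), -1)) = Mul(43605, Pow(Add(-6527, Add(Mul(2, -151, Rational(-1, 105)), -3042)), -1)) = Mul(43605, Pow(Add(-6527, Add(Rational(302, 105), -3042)), -1)) = Mul(43605, Pow(Add(-6527, Rational(-319108, 105)), -1)) = Mul(43605, Pow(Rational(-1004443, 105), -1)) = Mul(43605, Rational(-105, 1004443)) = Rational(-4578525, 1004443)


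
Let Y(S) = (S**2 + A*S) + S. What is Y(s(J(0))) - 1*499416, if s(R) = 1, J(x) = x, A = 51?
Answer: -499363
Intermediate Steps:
Y(S) = S**2 + 52*S (Y(S) = (S**2 + 51*S) + S = S**2 + 52*S)
Y(s(J(0))) - 1*499416 = 1*(52 + 1) - 1*499416 = 1*53 - 499416 = 53 - 499416 = -499363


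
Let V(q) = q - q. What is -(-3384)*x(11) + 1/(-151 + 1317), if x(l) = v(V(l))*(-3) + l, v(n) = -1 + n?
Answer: 55240417/1166 ≈ 47376.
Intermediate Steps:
V(q) = 0
x(l) = 3 + l (x(l) = (-1 + 0)*(-3) + l = -1*(-3) + l = 3 + l)
-(-3384)*x(11) + 1/(-151 + 1317) = -(-3384)*(3 + 11) + 1/(-151 + 1317) = -(-3384)*14 + 1/1166 = -423*(-112) + 1/1166 = 47376 + 1/1166 = 55240417/1166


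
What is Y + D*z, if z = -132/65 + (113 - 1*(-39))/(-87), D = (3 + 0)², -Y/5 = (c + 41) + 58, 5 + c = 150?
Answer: -2363792/1885 ≈ -1254.0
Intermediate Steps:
c = 145 (c = -5 + 150 = 145)
Y = -1220 (Y = -5*((145 + 41) + 58) = -5*(186 + 58) = -5*244 = -1220)
D = 9 (D = 3² = 9)
z = -21364/5655 (z = -132*1/65 + (113 + 39)*(-1/87) = -132/65 + 152*(-1/87) = -132/65 - 152/87 = -21364/5655 ≈ -3.7779)
Y + D*z = -1220 + 9*(-21364/5655) = -1220 - 64092/1885 = -2363792/1885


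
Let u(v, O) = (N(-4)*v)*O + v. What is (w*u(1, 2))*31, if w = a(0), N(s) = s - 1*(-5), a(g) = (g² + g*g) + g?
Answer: 0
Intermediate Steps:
a(g) = g + 2*g² (a(g) = (g² + g²) + g = 2*g² + g = g + 2*g²)
N(s) = 5 + s (N(s) = s + 5 = 5 + s)
u(v, O) = v + O*v (u(v, O) = ((5 - 4)*v)*O + v = (1*v)*O + v = v*O + v = O*v + v = v + O*v)
w = 0 (w = 0*(1 + 2*0) = 0*(1 + 0) = 0*1 = 0)
(w*u(1, 2))*31 = (0*(1*(1 + 2)))*31 = (0*(1*3))*31 = (0*3)*31 = 0*31 = 0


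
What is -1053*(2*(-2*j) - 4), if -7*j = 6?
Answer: 4212/7 ≈ 601.71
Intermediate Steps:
j = -6/7 (j = -⅐*6 = -6/7 ≈ -0.85714)
-1053*(2*(-2*j) - 4) = -1053*(2*(-2*(-6/7)) - 4) = -1053*(2*(12/7) - 4) = -1053*(24/7 - 4) = -1053*(-4/7) = 4212/7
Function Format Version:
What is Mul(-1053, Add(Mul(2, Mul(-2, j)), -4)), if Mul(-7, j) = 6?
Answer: Rational(4212, 7) ≈ 601.71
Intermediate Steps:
j = Rational(-6, 7) (j = Mul(Rational(-1, 7), 6) = Rational(-6, 7) ≈ -0.85714)
Mul(-1053, Add(Mul(2, Mul(-2, j)), -4)) = Mul(-1053, Add(Mul(2, Mul(-2, Rational(-6, 7))), -4)) = Mul(-1053, Add(Mul(2, Rational(12, 7)), -4)) = Mul(-1053, Add(Rational(24, 7), -4)) = Mul(-1053, Rational(-4, 7)) = Rational(4212, 7)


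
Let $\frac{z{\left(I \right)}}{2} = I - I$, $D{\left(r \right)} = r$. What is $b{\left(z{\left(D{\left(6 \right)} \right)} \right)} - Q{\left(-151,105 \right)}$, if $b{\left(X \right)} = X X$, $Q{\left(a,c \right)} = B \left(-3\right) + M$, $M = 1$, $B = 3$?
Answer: $8$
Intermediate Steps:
$Q{\left(a,c \right)} = -8$ ($Q{\left(a,c \right)} = 3 \left(-3\right) + 1 = -9 + 1 = -8$)
$z{\left(I \right)} = 0$ ($z{\left(I \right)} = 2 \left(I - I\right) = 2 \cdot 0 = 0$)
$b{\left(X \right)} = X^{2}$
$b{\left(z{\left(D{\left(6 \right)} \right)} \right)} - Q{\left(-151,105 \right)} = 0^{2} - -8 = 0 + 8 = 8$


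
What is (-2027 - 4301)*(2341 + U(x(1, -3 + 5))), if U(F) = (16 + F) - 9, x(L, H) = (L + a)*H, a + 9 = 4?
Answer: -14807520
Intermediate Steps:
a = -5 (a = -9 + 4 = -5)
x(L, H) = H*(-5 + L) (x(L, H) = (L - 5)*H = (-5 + L)*H = H*(-5 + L))
U(F) = 7 + F
(-2027 - 4301)*(2341 + U(x(1, -3 + 5))) = (-2027 - 4301)*(2341 + (7 + (-3 + 5)*(-5 + 1))) = -6328*(2341 + (7 + 2*(-4))) = -6328*(2341 + (7 - 8)) = -6328*(2341 - 1) = -6328*2340 = -14807520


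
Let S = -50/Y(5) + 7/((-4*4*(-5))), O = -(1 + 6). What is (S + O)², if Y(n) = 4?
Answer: 2411809/6400 ≈ 376.85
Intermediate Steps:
O = -7 (O = -1*7 = -7)
S = -993/80 (S = -50/4 + 7/((-4*4*(-5))) = -50*¼ + 7/((-16*(-5))) = -25/2 + 7/80 = -993/80 ≈ -12.413)
(S + O)² = (-993/80 - 7)² = (-1553/80)² = 2411809/6400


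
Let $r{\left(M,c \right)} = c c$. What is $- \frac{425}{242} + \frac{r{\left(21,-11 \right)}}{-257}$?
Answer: $- \frac{138507}{62194} \approx -2.227$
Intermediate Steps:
$r{\left(M,c \right)} = c^{2}$
$- \frac{425}{242} + \frac{r{\left(21,-11 \right)}}{-257} = - \frac{425}{242} + \frac{\left(-11\right)^{2}}{-257} = \left(-425\right) \frac{1}{242} + 121 \left(- \frac{1}{257}\right) = - \frac{425}{242} - \frac{121}{257} = - \frac{138507}{62194}$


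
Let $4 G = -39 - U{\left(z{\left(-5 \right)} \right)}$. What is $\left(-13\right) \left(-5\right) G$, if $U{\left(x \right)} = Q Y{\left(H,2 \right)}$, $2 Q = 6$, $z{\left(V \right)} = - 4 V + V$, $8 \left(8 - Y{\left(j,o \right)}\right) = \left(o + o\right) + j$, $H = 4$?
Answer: $-975$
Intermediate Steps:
$Y{\left(j,o \right)} = 8 - \frac{o}{4} - \frac{j}{8}$ ($Y{\left(j,o \right)} = 8 - \frac{\left(o + o\right) + j}{8} = 8 - \frac{2 o + j}{8} = 8 - \frac{j + 2 o}{8} = 8 - \left(\frac{o}{4} + \frac{j}{8}\right) = 8 - \frac{o}{4} - \frac{j}{8}$)
$z{\left(V \right)} = - 3 V$
$Q = 3$ ($Q = \frac{1}{2} \cdot 6 = 3$)
$U{\left(x \right)} = 21$ ($U{\left(x \right)} = 3 \left(8 - \frac{1}{2} - \frac{1}{2}\right) = 3 \cdot 7 = 21$)
$G = -15$ ($G = \frac{-39 - 21}{4} = \frac{1}{4} \left(-60\right) = -15$)
$\left(-13\right) \left(-5\right) G = \left(-13\right) \left(-5\right) \left(-15\right) = 65 \left(-15\right) = -975$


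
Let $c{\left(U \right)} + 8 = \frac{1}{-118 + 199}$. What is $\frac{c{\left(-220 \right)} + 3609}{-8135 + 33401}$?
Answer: $\frac{145841}{1023273} \approx 0.14252$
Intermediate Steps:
$c{\left(U \right)} = - \frac{647}{81}$ ($c{\left(U \right)} = -8 + \frac{1}{-118 + 199} = -8 + \frac{1}{81} = - \frac{647}{81}$)
$\frac{c{\left(-220 \right)} + 3609}{-8135 + 33401} = \frac{- \frac{647}{81} + 3609}{-8135 + 33401} = \frac{291682}{81 \cdot 25266} = \frac{291682}{81} \cdot \frac{1}{25266} = \frac{145841}{1023273}$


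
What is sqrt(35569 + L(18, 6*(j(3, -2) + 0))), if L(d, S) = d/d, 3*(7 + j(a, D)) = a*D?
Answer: sqrt(35570) ≈ 188.60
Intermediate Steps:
j(a, D) = -7 + D*a/3 (j(a, D) = -7 + (a*D)/3 = -7 + (D*a)/3 = -7 + D*a/3)
L(d, S) = 1
sqrt(35569 + L(18, 6*(j(3, -2) + 0))) = sqrt(35569 + 1) = sqrt(35570)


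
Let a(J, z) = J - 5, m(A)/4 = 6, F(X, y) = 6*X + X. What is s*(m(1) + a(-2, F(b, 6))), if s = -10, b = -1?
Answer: -170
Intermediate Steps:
F(X, y) = 7*X
m(A) = 24 (m(A) = 4*6 = 24)
a(J, z) = -5 + J
s*(m(1) + a(-2, F(b, 6))) = -10*(24 + (-5 - 2)) = -10*(24 - 7) = -10*17 = -170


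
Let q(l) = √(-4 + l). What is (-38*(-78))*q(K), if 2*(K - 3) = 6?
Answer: 2964*√2 ≈ 4191.7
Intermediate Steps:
K = 6 (K = 3 + (½)*6 = 3 + 3 = 6)
(-38*(-78))*q(K) = (-38*(-78))*√(-4 + 6) = 2964*√2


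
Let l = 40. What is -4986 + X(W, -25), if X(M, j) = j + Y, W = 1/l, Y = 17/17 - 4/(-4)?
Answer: -5009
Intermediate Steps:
Y = 2 (Y = 17*(1/17) - 4*(-1/4) = 1 + 1 = 2)
W = 1/40 ≈ 0.025000
X(M, j) = 2 + j (X(M, j) = j + 2 = 2 + j)
-4986 + X(W, -25) = -4986 + (2 - 25) = -4986 - 23 = -5009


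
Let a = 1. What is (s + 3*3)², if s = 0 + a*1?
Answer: 100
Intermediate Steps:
s = 1 (s = 0 + 1*1 = 0 + 1 = 1)
(s + 3*3)² = (1 + 3*3)² = (1 + 9)² = 10² = 100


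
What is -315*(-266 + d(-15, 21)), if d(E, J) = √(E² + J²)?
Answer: 83790 - 945*√74 ≈ 75661.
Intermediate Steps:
-315*(-266 + d(-15, 21)) = -315*(-266 + √((-15)² + 21²)) = -315*(-266 + √(225 + 441)) = -315*(-266 + √666) = -315*(-266 + 3*√74) = 83790 - 945*√74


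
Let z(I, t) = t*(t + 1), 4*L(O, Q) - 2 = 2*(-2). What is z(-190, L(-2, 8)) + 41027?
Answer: 164107/4 ≈ 41027.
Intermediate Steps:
L(O, Q) = -1/2 (L(O, Q) = 1/2 + (2*(-2))/4 = 1/2 + (1/4)*(-4) = 1/2 - 1 = -1/2)
z(I, t) = t*(1 + t)
z(-190, L(-2, 8)) + 41027 = -(1 - 1/2)/2 + 41027 = -1/2*1/2 + 41027 = -1/4 + 41027 = 164107/4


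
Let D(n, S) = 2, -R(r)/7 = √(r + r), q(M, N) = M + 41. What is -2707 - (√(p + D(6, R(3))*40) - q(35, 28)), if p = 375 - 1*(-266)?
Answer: -2631 - √721 ≈ -2657.9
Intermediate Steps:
p = 641 (p = 375 + 266 = 641)
q(M, N) = 41 + M
R(r) = -7*√2*√r (R(r) = -7*√(r + r) = -7*√2*√r)
-2707 - (√(p + D(6, R(3))*40) - q(35, 28)) = -2707 - (√(641 + 2*40) - (41 + 35)) = -2707 - (√(641 + 80) - 1*76) = -2707 - (√721 - 76) = -2707 - (-76 + √721) = -2707 + (76 - √721) = -2631 - √721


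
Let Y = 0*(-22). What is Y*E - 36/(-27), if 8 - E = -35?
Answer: 4/3 ≈ 1.3333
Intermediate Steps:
E = 43 (E = 8 - 1*(-35) = 8 + 35 = 43)
Y = 0
Y*E - 36/(-27) = 0*43 - 36/(-27) = 0 - 36*(-1/27) = 0 + 4/3 = 4/3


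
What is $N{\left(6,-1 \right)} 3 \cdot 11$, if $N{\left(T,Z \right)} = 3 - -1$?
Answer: $132$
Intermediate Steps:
$N{\left(T,Z \right)} = 4$ ($N{\left(T,Z \right)} = 3 + 1 = 4$)
$N{\left(6,-1 \right)} 3 \cdot 11 = 4 \cdot 3 \cdot 11 = 12 \cdot 11 = 132$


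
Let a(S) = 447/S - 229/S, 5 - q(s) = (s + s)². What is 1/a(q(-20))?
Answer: -1595/218 ≈ -7.3165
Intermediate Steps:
q(s) = 5 - 4*s² (q(s) = 5 - (s + s)² = 5 - (2*s)² = 5 - 4*s²)
a(S) = 218/S
1/a(q(-20)) = 1/(218/(5 - 4*(-20)²)) = 1/(218/(5 - 4*400)) = 1/(218/(5 - 1600)) = 1/(218/(-1595)) = 1/(218*(-1/1595)) = 1/(-218/1595) = -1595/218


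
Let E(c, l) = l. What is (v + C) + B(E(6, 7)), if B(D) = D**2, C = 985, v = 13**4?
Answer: 29595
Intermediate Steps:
v = 28561
(v + C) + B(E(6, 7)) = (28561 + 985) + 7**2 = 29546 + 49 = 29595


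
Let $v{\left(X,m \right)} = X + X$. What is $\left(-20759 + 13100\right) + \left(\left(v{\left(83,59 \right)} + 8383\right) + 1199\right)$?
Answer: $2089$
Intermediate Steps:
$v{\left(X,m \right)} = 2 X$
$\left(-20759 + 13100\right) + \left(\left(v{\left(83,59 \right)} + 8383\right) + 1199\right) = \left(-20759 + 13100\right) + \left(\left(2 \cdot 83 + 8383\right) + 1199\right) = -7659 + \left(\left(166 + 8383\right) + 1199\right) = -7659 + \left(8549 + 1199\right) = -7659 + 9748 = 2089$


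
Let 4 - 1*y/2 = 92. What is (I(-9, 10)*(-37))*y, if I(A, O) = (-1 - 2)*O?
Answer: -195360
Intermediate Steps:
y = -176 (y = 8 - 2*92 = 8 - 184 = -176)
I(A, O) = -3*O
(I(-9, 10)*(-37))*y = (-3*10*(-37))*(-176) = -30*(-37)*(-176) = 1110*(-176) = -195360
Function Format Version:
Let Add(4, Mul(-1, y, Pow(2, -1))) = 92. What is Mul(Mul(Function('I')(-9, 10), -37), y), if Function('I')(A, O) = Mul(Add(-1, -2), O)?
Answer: -195360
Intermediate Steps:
y = -176 (y = Add(8, Mul(-2, 92)) = Add(8, -184) = -176)
Function('I')(A, O) = Mul(-3, O)
Mul(Mul(Function('I')(-9, 10), -37), y) = Mul(Mul(Mul(-3, 10), -37), -176) = Mul(Mul(-30, -37), -176) = Mul(1110, -176) = -195360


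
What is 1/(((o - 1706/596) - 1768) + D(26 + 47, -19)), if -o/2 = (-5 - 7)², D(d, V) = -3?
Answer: -298/614435 ≈ -0.00048500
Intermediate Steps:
o = -288 (o = -2*(-5 - 7)² = -2*(-12)² = -2*144 = -288)
1/(((o - 1706/596) - 1768) + D(26 + 47, -19)) = 1/(((-288 - 1706/596) - 1768) - 3) = 1/(((-288 - 1706*1/596) - 1768) - 3) = 1/(((-288 - 853/298) - 1768) - 3) = 1/((-86677/298 - 1768) - 3) = 1/(-613541/298 - 3) = 1/(-614435/298) = -298/614435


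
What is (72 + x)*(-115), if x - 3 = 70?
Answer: -16675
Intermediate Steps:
x = 73 (x = 3 + 70 = 73)
(72 + x)*(-115) = (72 + 73)*(-115) = 145*(-115) = -16675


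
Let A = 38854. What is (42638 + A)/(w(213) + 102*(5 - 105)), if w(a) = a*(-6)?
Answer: -13582/1913 ≈ -7.0998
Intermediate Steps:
w(a) = -6*a
(42638 + A)/(w(213) + 102*(5 - 105)) = (42638 + 38854)/(-6*213 + 102*(5 - 105)) = 81492/(-1278 + 102*(-100)) = 81492/(-1278 - 10200) = 81492/(-11478) = 81492*(-1/11478) = -13582/1913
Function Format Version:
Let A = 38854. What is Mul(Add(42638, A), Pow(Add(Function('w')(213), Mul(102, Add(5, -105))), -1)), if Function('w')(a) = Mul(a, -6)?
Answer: Rational(-13582, 1913) ≈ -7.0998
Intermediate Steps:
Function('w')(a) = Mul(-6, a)
Mul(Add(42638, A), Pow(Add(Function('w')(213), Mul(102, Add(5, -105))), -1)) = Mul(Add(42638, 38854), Pow(Add(Mul(-6, 213), Mul(102, Add(5, -105))), -1)) = Mul(81492, Pow(Add(-1278, Mul(102, -100)), -1)) = Mul(81492, Pow(Add(-1278, -10200), -1)) = Mul(81492, Pow(-11478, -1)) = Mul(81492, Rational(-1, 11478)) = Rational(-13582, 1913)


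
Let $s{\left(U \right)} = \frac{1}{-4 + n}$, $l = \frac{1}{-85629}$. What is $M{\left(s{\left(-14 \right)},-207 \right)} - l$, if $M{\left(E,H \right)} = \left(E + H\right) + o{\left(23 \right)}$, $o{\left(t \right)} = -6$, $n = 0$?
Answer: $- \frac{73041533}{342516} \approx -213.25$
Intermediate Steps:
$l = - \frac{1}{85629} \approx -1.1678 \cdot 10^{-5}$
$s{\left(U \right)} = - \frac{1}{4}$ ($s{\left(U \right)} = \frac{1}{-4 + 0} = \frac{1}{-4} = - \frac{1}{4}$)
$M{\left(E,H \right)} = -6 + E + H$ ($M{\left(E,H \right)} = \left(E + H\right) - 6 = -6 + E + H$)
$M{\left(s{\left(-14 \right)},-207 \right)} - l = \left(-6 - \frac{1}{4} - 207\right) - - \frac{1}{85629} = - \frac{853}{4} + \frac{1}{85629} = - \frac{73041533}{342516}$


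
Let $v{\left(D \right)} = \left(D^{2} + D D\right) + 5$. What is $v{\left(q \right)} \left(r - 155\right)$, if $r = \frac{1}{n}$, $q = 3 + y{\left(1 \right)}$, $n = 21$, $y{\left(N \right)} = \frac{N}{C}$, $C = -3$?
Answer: $- \frac{562942}{189} \approx -2978.5$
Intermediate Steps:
$y{\left(N \right)} = - \frac{N}{3}$ ($y{\left(N \right)} = \frac{N}{-3} = N \left(- \frac{1}{3}\right) = - \frac{N}{3}$)
$q = \frac{8}{3}$ ($q = 3 - \frac{1}{3} = \frac{8}{3} \approx 2.6667$)
$r = \frac{1}{21} \approx 0.047619$
$v{\left(D \right)} = 5 + 2 D^{2}$ ($v{\left(D \right)} = \left(D^{2} + D^{2}\right) + 5 = 2 D^{2} + 5 = 5 + 2 D^{2}$)
$v{\left(q \right)} \left(r - 155\right) = \left(5 + 2 \left(\frac{8}{3}\right)^{2}\right) \left(\frac{1}{21} - 155\right) = \left(5 + 2 \cdot \frac{64}{9}\right) \left(- \frac{3254}{21}\right) = \left(5 + \frac{128}{9}\right) \left(- \frac{3254}{21}\right) = \frac{173}{9} \left(- \frac{3254}{21}\right) = - \frac{562942}{189}$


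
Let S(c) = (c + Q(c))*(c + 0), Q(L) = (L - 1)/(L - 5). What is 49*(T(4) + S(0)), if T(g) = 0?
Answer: 0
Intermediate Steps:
Q(L) = (-1 + L)/(-5 + L)
S(c) = c*(c + (-1 + c)/(-5 + c)) (S(c) = (c + (-1 + c)/(-5 + c))*(c + 0) = (c + (-1 + c)/(-5 + c))*c = c*(c + (-1 + c)/(-5 + c)))
49*(T(4) + S(0)) = 49*(0 + 0*(-1 + 0 + 0*(-5 + 0))/(-5 + 0)) = 49*(0 + 0*(-1 + 0 + 0*(-5))/(-5)) = 49*(0 + 0*(-⅕)*(-1 + 0 + 0)) = 49*(0 + 0*(-⅕)*(-1)) = 49*(0 + 0) = 49*0 = 0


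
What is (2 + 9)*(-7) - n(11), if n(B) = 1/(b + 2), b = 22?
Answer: -1849/24 ≈ -77.042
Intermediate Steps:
n(B) = 1/24 (n(B) = 1/(22 + 2) = 1/24)
(2 + 9)*(-7) - n(11) = (2 + 9)*(-7) - 1*1/24 = 11*(-7) - 1/24 = -77 - 1/24 = -1849/24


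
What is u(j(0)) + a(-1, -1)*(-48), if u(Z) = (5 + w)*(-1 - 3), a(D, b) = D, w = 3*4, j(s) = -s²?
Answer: -20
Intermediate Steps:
w = 12
u(Z) = -68 (u(Z) = (5 + 12)*(-1 - 3) = 17*(-4) = -68)
u(j(0)) + a(-1, -1)*(-48) = -68 - 1*(-48) = -68 + 48 = -20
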